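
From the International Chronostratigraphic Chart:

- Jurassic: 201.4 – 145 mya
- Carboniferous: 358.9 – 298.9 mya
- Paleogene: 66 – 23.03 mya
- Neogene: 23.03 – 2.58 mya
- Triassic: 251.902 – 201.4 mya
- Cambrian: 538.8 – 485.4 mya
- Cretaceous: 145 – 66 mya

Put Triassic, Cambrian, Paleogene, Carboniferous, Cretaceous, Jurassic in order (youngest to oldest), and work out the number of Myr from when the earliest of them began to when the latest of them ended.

From the excerpt: Triassic 251.902–201.4; Cambrian 538.8–485.4; Paleogene 66–23.03; Carboniferous 358.9–298.9; Cretaceous 145–66; Jurassic 201.4–145 (Ma).
Larger Ma is earlier, so the oldest is Cambrian and the youngest is Paleogene; youngest to oldest: Paleogene, Cretaceous, Jurassic, Triassic, Carboniferous, Cambrian.
Oldest start 538.8 minus youngest end 23.03 gives 515.77 Myr overall.

Paleogene → Cretaceous → Jurassic → Triassic → Carboniferous → Cambrian; total span 515.77 Myr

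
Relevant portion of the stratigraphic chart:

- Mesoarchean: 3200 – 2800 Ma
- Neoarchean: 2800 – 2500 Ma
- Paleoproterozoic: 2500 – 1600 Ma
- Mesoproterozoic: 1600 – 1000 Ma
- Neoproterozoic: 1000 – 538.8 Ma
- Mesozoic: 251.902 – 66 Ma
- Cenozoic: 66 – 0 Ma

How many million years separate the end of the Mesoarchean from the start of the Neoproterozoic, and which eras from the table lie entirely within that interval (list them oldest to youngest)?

1800 million years; Neoarchean, Paleoproterozoic, Mesoproterozoic

The Mesoarchean closes at 2800 Ma and the Neoproterozoic opens at 1000 Ma, so the interval is 2800 − 1000 = 1800 Myr.
An era fits inside if it starts at or after 2800 Ma and ends at or before 1000 Ma; oldest first that gives Neoarchean, Paleoproterozoic, Mesoproterozoic.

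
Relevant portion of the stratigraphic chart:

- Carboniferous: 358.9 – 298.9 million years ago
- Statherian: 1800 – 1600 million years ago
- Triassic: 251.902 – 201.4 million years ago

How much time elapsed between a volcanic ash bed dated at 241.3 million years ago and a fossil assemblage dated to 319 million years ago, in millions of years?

319 − 241.3 = 77.7 million years.

77.7 million years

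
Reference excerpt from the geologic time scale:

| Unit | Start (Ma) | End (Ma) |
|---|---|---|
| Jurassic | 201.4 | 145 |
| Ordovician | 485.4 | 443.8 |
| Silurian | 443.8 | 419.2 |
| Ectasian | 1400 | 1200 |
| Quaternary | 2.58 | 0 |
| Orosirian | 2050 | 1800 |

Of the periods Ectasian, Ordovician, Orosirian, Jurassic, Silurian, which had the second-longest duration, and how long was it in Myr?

Ectasian, 200 million years

Durations: Ectasian 200; Ordovician 41.6; Orosirian 250; Jurassic 56.4; Silurian 24.6 Myr.
Sorted longest-first: Orosirian (250), Ectasian (200), Jurassic (56.4), Ordovician (41.6), Silurian (24.6).
The second longest is Ectasian at 200 Myr.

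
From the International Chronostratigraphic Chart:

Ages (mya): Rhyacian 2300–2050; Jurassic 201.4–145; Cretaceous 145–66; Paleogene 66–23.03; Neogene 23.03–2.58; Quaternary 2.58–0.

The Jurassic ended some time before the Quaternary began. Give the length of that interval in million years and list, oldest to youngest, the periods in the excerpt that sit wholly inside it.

142.42 million years; Cretaceous, Paleogene, Neogene

The Jurassic closes at 145 Ma and the Quaternary opens at 2.58 Ma, so the interval is 145 − 2.58 = 142.42 Myr.
A period fits inside if it starts at or after 145 Ma and ends at or before 2.58 Ma; oldest first that gives Cretaceous, Paleogene, Neogene.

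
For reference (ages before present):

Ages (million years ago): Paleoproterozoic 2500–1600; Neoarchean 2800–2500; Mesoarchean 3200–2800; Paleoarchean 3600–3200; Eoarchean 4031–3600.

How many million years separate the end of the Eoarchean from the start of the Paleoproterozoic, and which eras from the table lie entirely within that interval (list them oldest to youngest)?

End of Eoarchean = 3600 Ma; start of Paleoproterozoic = 2500 Ma.
Gap = 3600 − 2500 = 1100 Myr.
Eras wholly inside 3600–2500 Ma: Paleoarchean (3600–3200), Mesoarchean (3200–2800), Neoarchean (2800–2500).

1100 million years; Paleoarchean, Mesoarchean, Neoarchean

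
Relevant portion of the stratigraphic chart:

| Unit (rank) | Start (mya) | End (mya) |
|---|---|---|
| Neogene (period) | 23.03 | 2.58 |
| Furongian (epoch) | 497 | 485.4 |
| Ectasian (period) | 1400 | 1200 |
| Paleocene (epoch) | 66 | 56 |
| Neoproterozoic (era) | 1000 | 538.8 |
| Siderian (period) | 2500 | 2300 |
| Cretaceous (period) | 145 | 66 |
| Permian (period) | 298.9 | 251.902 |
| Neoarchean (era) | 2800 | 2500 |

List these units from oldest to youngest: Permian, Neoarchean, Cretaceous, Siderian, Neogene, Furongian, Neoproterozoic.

Sorting by start age (descending Ma, since larger Ma = older): Neoarchean start 2800, Siderian start 2500, Neoproterozoic start 1000, Furongian start 497, Permian start 298.9, Cretaceous start 145, Neogene start 23.03.

Neoarchean → Siderian → Neoproterozoic → Furongian → Permian → Cretaceous → Neogene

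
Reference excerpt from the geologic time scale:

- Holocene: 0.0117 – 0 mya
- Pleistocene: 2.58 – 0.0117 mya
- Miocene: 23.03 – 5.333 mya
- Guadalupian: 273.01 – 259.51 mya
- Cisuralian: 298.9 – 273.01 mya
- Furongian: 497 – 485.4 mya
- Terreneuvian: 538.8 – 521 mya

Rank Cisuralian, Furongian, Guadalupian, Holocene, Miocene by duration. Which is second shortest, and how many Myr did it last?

Durations: Cisuralian 25.89; Furongian 11.6; Guadalupian 13.5; Holocene 0.0117; Miocene 17.697 Myr.
Sorted shortest-first: Holocene (0.0117), Furongian (11.6), Guadalupian (13.5), Miocene (17.697), Cisuralian (25.89).
The second shortest is Furongian at 11.6 Myr.

Furongian, 11.6 million years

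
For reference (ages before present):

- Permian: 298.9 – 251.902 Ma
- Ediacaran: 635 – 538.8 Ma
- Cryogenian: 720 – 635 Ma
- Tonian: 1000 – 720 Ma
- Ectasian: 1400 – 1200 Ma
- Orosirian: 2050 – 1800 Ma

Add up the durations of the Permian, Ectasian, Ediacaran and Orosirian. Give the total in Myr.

593.198 million years

Duration is start − end for each: (298.9 − 251.902) + (1400 − 1200) + (635 − 538.8) + (2050 − 1800).
That is 46.998 + 200 + 96.2 + 250, which totals 593.198 million years.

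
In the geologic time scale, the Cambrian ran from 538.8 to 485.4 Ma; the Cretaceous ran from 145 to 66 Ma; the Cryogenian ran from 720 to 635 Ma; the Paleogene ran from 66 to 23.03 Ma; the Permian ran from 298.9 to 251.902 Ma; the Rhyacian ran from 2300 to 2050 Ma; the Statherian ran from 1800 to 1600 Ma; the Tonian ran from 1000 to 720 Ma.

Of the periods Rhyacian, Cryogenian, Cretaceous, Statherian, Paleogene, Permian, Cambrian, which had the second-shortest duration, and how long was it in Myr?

Start − end for each: Rhyacian 2300 − 2050 = 250; Cryogenian 720 − 635 = 85; Cretaceous 145 − 66 = 79; Statherian 1800 − 1600 = 200; Paleogene 66 − 23.03 = 42.97; Permian 298.9 − 251.902 = 46.998; Cambrian 538.8 − 485.4 = 53.4.
Ranking these from shortest: Paleogene < Permian < Cambrian < Cretaceous < Cryogenian < Statherian < Rhyacian.
Position 2 in that ranking is Permian, which lasted 46.998 Myr.

Permian, 46.998 million years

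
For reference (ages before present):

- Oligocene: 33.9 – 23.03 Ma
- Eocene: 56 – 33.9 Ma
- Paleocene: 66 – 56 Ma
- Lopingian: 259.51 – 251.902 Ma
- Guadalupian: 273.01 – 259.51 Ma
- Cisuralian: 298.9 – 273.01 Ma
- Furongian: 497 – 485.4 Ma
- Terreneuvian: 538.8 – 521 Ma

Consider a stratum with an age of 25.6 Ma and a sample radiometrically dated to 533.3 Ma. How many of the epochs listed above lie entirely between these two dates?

6

The older date is 533.3 Ma and the younger is 25.6 Ma.
Epochs with start < 533.3 and end > 25.6 Ma: Furongian (497–485.4), Cisuralian (298.9–273.01), Guadalupian (273.01–259.51), Lopingian (259.51–251.902), Paleocene (66–56), Eocene (56–33.9).
That is 6 complete epochs.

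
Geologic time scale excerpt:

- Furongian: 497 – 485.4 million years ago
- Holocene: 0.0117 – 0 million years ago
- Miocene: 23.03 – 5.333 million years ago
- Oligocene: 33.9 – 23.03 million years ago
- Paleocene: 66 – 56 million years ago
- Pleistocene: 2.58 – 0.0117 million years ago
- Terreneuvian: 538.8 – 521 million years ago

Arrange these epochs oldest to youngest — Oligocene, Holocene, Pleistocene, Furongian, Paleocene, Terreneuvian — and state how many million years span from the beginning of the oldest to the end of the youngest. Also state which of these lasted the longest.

Terreneuvian → Furongian → Paleocene → Oligocene → Pleistocene → Holocene; total span 538.8 Myr; longest is Terreneuvian

From the excerpt: Oligocene 33.9–23.03; Holocene 0.0117–0; Pleistocene 2.58–0.0117; Furongian 497–485.4; Paleocene 66–56; Terreneuvian 538.8–521 (Ma).
Larger Ma is earlier, so the oldest is Terreneuvian and the youngest is Holocene; oldest to youngest: Terreneuvian, Furongian, Paleocene, Oligocene, Pleistocene, Holocene.
Oldest start 538.8 minus youngest end 0 gives 538.8 Myr overall.
Individual lengths (start − end): Paleocene 10; Oligocene 10.87; Pleistocene 2.5683; Terreneuvian 17.8; Holocene 0.0117; Furongian 11.6. The largest is Terreneuvian at 17.8 Myr.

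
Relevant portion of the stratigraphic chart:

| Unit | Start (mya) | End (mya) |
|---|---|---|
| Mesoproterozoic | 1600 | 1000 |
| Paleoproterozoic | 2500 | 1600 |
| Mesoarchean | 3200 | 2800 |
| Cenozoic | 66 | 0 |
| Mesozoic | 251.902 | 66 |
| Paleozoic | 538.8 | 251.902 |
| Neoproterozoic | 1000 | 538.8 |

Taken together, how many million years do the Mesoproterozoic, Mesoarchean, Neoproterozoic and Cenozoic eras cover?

1527.2 million years

Each duration: Mesoproterozoic = 600; Mesoarchean = 400; Neoproterozoic = 461.2; Cenozoic = 66.
Sum: 600 + 400 + 461.2 + 66 = 1527.2 Myr.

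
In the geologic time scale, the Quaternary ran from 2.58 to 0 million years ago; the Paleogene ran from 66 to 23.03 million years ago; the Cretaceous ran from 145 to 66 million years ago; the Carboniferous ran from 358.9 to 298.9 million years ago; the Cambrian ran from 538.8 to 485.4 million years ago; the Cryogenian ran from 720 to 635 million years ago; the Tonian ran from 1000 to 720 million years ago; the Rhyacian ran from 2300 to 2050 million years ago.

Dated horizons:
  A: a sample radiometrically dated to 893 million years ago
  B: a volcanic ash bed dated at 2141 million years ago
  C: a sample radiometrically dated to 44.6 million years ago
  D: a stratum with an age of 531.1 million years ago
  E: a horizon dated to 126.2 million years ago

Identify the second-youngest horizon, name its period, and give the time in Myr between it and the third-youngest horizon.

E, in the Cretaceous; 404.9 million years to D

Smaller Ma means younger, so youngest first: C 44.6 < E 126.2 < D 531.1 < A 893 < B 2141.
Counting 2 along gives E (126.2 Ma); the excerpt puts that inside the Cretaceous, 145–66 Ma.
Next in line is D (531.1 Ma), and 531.1 − 126.2 = 404.9 Myr.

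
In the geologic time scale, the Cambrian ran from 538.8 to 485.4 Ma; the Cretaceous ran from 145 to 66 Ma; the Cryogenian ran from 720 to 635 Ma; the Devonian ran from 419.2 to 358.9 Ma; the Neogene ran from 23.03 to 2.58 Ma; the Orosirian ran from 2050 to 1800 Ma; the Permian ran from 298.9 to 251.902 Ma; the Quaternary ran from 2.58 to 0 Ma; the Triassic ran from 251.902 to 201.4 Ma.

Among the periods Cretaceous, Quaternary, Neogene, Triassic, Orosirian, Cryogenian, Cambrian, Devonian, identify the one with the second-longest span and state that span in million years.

Cryogenian, 85 million years

Start − end for each: Cretaceous 145 − 66 = 79; Quaternary 2.58 − 0 = 2.58; Neogene 23.03 − 2.58 = 20.45; Triassic 251.902 − 201.4 = 50.502; Orosirian 2050 − 1800 = 250; Cryogenian 720 − 635 = 85; Cambrian 538.8 − 485.4 = 53.4; Devonian 419.2 − 358.9 = 60.3.
Ranking these from longest: Orosirian > Cryogenian > Cretaceous > Devonian > Cambrian > Triassic > Neogene > Quaternary.
Position 2 in that ranking is Cryogenian, which lasted 85 Myr.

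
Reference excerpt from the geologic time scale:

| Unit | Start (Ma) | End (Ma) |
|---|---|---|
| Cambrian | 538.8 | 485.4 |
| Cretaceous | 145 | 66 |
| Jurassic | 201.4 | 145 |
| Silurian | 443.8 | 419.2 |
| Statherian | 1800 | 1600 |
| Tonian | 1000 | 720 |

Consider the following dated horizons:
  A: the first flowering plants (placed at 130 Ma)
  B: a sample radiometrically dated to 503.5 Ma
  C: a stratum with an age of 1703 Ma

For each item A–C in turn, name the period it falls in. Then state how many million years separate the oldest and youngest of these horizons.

A — Cretaceous; B — Cambrian; C — Statherian; span 1573 million years

Match each age against the start–end ranges in the excerpt: A = 130 Ma → Cretaceous (145–66); B = 503.5 Ma → Cambrian (538.8–485.4); C = 1703 Ma → Statherian (1800–1600).
The largest age is 1703 Ma and the smallest is 130 Ma; their difference is 1573 Myr.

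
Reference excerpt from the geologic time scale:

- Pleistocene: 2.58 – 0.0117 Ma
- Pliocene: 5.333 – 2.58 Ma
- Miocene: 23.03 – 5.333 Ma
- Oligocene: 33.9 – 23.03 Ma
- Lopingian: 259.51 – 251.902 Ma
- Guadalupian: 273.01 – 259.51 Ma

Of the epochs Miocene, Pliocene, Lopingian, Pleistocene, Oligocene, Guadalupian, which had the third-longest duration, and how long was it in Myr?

Start − end for each: Miocene 23.03 − 5.333 = 17.697; Pliocene 5.333 − 2.58 = 2.753; Lopingian 259.51 − 251.902 = 7.608; Pleistocene 2.58 − 0.0117 = 2.5683; Oligocene 33.9 − 23.03 = 10.87; Guadalupian 273.01 − 259.51 = 13.5.
Ranking these from longest: Miocene > Guadalupian > Oligocene > Lopingian > Pliocene > Pleistocene.
Position 3 in that ranking is Oligocene, which lasted 10.87 Myr.

Oligocene, 10.87 million years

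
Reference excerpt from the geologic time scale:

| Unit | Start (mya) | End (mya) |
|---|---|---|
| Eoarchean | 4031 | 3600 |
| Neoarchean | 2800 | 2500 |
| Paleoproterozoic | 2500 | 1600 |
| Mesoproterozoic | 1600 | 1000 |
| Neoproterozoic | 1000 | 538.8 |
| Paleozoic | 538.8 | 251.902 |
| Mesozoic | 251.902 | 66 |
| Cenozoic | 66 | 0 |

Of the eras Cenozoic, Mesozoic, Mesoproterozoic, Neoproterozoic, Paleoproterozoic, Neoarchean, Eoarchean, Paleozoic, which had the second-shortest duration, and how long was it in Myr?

Mesozoic, 185.902 million years

Durations: Cenozoic 66; Mesozoic 185.902; Mesoproterozoic 600; Neoproterozoic 461.2; Paleoproterozoic 900; Neoarchean 300; Eoarchean 431; Paleozoic 286.898 Myr.
Sorted shortest-first: Cenozoic (66), Mesozoic (185.902), Paleozoic (286.898), Neoarchean (300), Eoarchean (431), Neoproterozoic (461.2), Mesoproterozoic (600), Paleoproterozoic (900).
The second shortest is Mesozoic at 185.902 Myr.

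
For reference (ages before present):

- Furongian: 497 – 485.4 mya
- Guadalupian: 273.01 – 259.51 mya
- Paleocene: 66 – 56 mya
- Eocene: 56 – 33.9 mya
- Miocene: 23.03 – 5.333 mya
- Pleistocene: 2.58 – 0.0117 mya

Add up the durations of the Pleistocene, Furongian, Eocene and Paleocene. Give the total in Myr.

Duration is start − end for each: (2.58 − 0.0117) + (497 − 485.4) + (56 − 33.9) + (66 − 56).
That is 2.5683 + 11.6 + 22.1 + 10, which totals 46.2683 million years.

46.2683 million years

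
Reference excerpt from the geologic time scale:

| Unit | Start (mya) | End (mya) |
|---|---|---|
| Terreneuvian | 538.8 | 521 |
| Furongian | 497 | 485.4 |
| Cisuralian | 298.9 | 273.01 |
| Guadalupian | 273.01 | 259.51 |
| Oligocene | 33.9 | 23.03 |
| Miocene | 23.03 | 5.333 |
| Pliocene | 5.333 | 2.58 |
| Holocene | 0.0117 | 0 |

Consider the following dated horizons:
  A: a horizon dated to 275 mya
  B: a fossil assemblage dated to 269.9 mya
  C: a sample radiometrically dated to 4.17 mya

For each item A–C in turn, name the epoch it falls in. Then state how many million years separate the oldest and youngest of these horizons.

Match each age against the start–end ranges in the excerpt: A = 275 Ma → Cisuralian (298.9–273.01); B = 269.9 Ma → Guadalupian (273.01–259.51); C = 4.17 Ma → Pliocene (5.333–2.58).
The largest age is 275 Ma and the smallest is 4.17 Ma; their difference is 270.83 Myr.

A — Cisuralian; B — Guadalupian; C — Pliocene; span 270.83 million years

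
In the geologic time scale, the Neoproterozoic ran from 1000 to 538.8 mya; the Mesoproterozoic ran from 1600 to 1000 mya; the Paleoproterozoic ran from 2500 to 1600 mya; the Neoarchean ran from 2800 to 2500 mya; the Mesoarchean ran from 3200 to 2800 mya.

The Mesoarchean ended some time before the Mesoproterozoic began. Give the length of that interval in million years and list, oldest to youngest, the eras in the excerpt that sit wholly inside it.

The Mesoarchean closes at 2800 Ma and the Mesoproterozoic opens at 1600 Ma, so the interval is 2800 − 1600 = 1200 Myr.
An era fits inside if it starts at or after 2800 Ma and ends at or before 1600 Ma; oldest first that gives Neoarchean, Paleoproterozoic.

1200 million years; Neoarchean, Paleoproterozoic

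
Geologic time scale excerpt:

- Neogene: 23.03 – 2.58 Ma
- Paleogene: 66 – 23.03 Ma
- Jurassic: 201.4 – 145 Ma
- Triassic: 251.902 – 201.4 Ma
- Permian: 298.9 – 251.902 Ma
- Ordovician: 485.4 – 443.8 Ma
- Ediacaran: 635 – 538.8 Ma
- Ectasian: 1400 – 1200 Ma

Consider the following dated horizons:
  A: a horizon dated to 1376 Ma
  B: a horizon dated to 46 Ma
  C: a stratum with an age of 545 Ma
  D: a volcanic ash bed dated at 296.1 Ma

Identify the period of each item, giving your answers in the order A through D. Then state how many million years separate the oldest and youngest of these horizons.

A: 1376 Ma lies in 1400–1200 Ma, so Ectasian.
B: 46 Ma lies in 66–23.03 Ma, so Paleogene.
C: 545 Ma lies in 635–538.8 Ma, so Ediacaran.
D: 296.1 Ma lies in 298.9–251.902 Ma, so Permian.
Oldest = 1376 Ma, youngest = 46 Ma → span 1330 Myr.

A — Ectasian; B — Paleogene; C — Ediacaran; D — Permian; span 1330 million years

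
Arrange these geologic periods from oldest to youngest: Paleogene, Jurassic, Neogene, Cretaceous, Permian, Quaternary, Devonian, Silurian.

Silurian, then Devonian, then Permian, then Jurassic, then Cretaceous, then Paleogene, then Neogene, then Quaternary

Era membership (oldest first within each) — Paleozoic: Silurian, Devonian, Permian; Mesozoic: Jurassic, Cretaceous; Cenozoic: Paleogene, Neogene, Quaternary. Paleozoic precedes Mesozoic, which precedes Cenozoic. Concatenating the groups in that era order gives oldest to youngest directly.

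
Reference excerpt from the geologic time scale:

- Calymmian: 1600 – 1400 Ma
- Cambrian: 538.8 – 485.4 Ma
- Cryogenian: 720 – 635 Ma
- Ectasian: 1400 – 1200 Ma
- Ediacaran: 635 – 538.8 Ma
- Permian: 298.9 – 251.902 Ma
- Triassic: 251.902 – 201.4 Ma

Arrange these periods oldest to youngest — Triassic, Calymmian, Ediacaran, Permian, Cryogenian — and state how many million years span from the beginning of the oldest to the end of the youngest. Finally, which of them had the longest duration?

From the excerpt: Triassic 251.902–201.4; Calymmian 1600–1400; Ediacaran 635–538.8; Permian 298.9–251.902; Cryogenian 720–635 (Ma).
Larger Ma is earlier, so the oldest is Calymmian and the youngest is Triassic; oldest to youngest: Calymmian, Cryogenian, Ediacaran, Permian, Triassic.
Oldest start 1600 minus youngest end 201.4 gives 1398.6 Myr overall.
Individual lengths (start − end): Ediacaran 96.2; Permian 46.998; Triassic 50.502; Calymmian 200; Cryogenian 85. The largest is Calymmian at 200 Myr.

Calymmian → Cryogenian → Ediacaran → Permian → Triassic; total span 1398.6 Myr; longest is Calymmian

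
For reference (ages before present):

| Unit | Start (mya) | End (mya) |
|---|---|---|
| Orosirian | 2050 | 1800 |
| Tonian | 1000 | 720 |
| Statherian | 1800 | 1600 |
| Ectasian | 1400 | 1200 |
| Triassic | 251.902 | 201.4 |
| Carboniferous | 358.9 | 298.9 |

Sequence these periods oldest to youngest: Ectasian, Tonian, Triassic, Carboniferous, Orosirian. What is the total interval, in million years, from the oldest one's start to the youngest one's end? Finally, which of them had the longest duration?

Start ages (Ma): Orosirian 2050, Ectasian 1400, Tonian 1000, Carboniferous 358.9, Triassic 251.902.
Ordered oldest to youngest: Orosirian, Ectasian, Tonian, Carboniferous, Triassic.
Span = 2050 − 201.4 = 1848.6 Myr.
Durations: Triassic 50.502, Ectasian 200, Orosirian 250, Carboniferous 60, Tonian 280 → longest is Tonian (280 Myr).

Orosirian, Ectasian, Tonian, Carboniferous, Triassic; total span 1848.6 Myr; longest is Tonian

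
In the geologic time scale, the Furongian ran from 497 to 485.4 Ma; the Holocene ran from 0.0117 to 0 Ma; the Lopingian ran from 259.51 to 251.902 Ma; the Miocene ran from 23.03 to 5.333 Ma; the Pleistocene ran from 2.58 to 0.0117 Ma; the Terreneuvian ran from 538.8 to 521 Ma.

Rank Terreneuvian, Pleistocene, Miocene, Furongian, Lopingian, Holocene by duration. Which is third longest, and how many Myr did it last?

Furongian, 11.6 million years

Start − end for each: Terreneuvian 538.8 − 521 = 17.8; Pleistocene 2.58 − 0.0117 = 2.5683; Miocene 23.03 − 5.333 = 17.697; Furongian 497 − 485.4 = 11.6; Lopingian 259.51 − 251.902 = 7.608; Holocene 0.0117 − 0 = 0.0117.
Ranking these from longest: Terreneuvian > Miocene > Furongian > Lopingian > Pleistocene > Holocene.
Position 3 in that ranking is Furongian, which lasted 11.6 Myr.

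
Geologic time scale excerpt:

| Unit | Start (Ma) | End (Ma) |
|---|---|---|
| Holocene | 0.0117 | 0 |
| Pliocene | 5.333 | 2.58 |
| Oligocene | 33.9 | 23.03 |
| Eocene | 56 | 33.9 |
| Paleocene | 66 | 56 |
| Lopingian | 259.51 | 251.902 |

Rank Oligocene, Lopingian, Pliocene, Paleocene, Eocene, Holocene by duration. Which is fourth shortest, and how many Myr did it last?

Paleocene, 10 million years

Durations: Oligocene 10.87; Lopingian 7.608; Pliocene 2.753; Paleocene 10; Eocene 22.1; Holocene 0.0117 Myr.
Sorted shortest-first: Holocene (0.0117), Pliocene (2.753), Lopingian (7.608), Paleocene (10), Oligocene (10.87), Eocene (22.1).
The fourth shortest is Paleocene at 10 Myr.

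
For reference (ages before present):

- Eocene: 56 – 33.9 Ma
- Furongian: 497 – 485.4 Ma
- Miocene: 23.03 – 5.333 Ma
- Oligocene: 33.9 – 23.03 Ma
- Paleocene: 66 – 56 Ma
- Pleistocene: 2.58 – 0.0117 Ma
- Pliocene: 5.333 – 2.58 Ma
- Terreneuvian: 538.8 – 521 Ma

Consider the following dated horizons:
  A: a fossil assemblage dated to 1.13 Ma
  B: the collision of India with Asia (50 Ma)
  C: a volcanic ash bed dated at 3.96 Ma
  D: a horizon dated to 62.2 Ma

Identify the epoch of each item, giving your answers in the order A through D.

A: 1.13 Ma lies in 2.58–0.0117 Ma, so Pleistocene.
B: 50 Ma lies in 56–33.9 Ma, so Eocene.
C: 3.96 Ma lies in 5.333–2.58 Ma, so Pliocene.
D: 62.2 Ma lies in 66–56 Ma, so Paleocene.

A — Pleistocene; B — Eocene; C — Pliocene; D — Paleocene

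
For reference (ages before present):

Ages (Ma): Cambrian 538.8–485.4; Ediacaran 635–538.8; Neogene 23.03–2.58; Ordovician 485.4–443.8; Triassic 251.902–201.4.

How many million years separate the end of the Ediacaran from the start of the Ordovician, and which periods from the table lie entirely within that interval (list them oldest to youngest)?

53.4 million years; Cambrian

The Ediacaran closes at 538.8 Ma and the Ordovician opens at 485.4 Ma, so the interval is 538.8 − 485.4 = 53.4 Myr.
A period fits inside if it starts at or after 538.8 Ma and ends at or before 485.4 Ma; oldest first that gives Cambrian.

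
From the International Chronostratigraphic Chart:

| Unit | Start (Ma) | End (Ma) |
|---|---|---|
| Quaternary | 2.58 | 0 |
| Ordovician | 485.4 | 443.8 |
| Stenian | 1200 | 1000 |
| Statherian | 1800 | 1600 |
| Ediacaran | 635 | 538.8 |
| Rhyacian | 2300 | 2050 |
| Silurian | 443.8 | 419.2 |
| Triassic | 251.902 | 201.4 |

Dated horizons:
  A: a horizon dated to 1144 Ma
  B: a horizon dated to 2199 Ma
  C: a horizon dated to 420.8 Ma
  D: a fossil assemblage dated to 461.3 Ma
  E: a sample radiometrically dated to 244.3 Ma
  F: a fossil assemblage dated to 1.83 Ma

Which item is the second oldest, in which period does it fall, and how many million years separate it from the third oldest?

Larger Ma means older, so oldest first: B 2199 > A 1144 > D 461.3 > C 420.8 > E 244.3 > F 1.83.
Counting 2 along gives A (1144 Ma); the excerpt puts that inside the Stenian, 1200–1000 Ma.
Next in line is D (461.3 Ma), and 1144 − 461.3 = 682.7 Myr.

A, in the Stenian; 682.7 million years to D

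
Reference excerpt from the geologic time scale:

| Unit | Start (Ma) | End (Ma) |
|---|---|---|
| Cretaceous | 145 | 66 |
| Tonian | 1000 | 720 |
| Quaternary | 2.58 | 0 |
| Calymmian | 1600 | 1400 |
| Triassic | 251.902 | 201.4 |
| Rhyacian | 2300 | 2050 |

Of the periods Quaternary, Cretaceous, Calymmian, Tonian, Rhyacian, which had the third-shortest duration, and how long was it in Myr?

Durations: Quaternary 2.58; Cretaceous 79; Calymmian 200; Tonian 280; Rhyacian 250 Myr.
Sorted shortest-first: Quaternary (2.58), Cretaceous (79), Calymmian (200), Rhyacian (250), Tonian (280).
The third shortest is Calymmian at 200 Myr.

Calymmian, 200 million years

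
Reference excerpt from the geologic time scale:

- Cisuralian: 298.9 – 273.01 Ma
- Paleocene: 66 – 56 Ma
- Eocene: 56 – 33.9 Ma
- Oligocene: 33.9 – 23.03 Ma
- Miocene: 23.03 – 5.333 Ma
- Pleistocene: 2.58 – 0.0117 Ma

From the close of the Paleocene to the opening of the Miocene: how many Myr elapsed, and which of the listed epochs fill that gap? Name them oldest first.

End of Paleocene = 56 Ma; start of Miocene = 23.03 Ma.
Gap = 56 − 23.03 = 32.97 Myr.
Epochs wholly inside 56–23.03 Ma: Eocene (56–33.9), Oligocene (33.9–23.03).

32.97 million years; Eocene, Oligocene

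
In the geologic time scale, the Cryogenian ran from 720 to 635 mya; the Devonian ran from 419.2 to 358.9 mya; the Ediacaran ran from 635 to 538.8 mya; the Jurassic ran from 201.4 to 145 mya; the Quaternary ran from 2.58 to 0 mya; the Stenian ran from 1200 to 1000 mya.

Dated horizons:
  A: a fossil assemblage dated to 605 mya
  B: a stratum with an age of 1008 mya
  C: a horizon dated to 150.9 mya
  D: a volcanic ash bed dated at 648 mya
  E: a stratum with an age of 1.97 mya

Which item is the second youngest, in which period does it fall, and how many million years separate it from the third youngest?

Smaller Ma means younger, so youngest first: E 1.97 < C 150.9 < A 605 < D 648 < B 1008.
Counting 2 along gives C (150.9 Ma); the excerpt puts that inside the Jurassic, 201.4–145 Ma.
Next in line is A (605 Ma), and 605 − 150.9 = 454.1 Myr.

C, in the Jurassic; 454.1 million years to A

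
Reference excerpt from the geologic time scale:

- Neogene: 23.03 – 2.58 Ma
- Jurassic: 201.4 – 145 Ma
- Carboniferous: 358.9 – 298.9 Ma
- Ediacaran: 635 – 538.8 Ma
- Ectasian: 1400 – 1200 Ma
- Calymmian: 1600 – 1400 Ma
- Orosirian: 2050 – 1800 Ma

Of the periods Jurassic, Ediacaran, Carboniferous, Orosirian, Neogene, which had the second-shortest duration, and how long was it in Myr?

Start − end for each: Jurassic 201.4 − 145 = 56.4; Ediacaran 635 − 538.8 = 96.2; Carboniferous 358.9 − 298.9 = 60; Orosirian 2050 − 1800 = 250; Neogene 23.03 − 2.58 = 20.45.
Ranking these from shortest: Neogene < Jurassic < Carboniferous < Ediacaran < Orosirian.
Position 2 in that ranking is Jurassic, which lasted 56.4 Myr.

Jurassic, 56.4 million years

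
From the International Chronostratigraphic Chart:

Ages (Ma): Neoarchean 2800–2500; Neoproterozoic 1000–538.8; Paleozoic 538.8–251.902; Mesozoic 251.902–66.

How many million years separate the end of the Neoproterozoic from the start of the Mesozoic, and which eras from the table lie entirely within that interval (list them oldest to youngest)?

286.898 million years; Paleozoic

End of Neoproterozoic = 538.8 Ma; start of Mesozoic = 251.902 Ma.
Gap = 538.8 − 251.902 = 286.898 Myr.
Eras wholly inside 538.8–251.902 Ma: Paleozoic (538.8–251.902).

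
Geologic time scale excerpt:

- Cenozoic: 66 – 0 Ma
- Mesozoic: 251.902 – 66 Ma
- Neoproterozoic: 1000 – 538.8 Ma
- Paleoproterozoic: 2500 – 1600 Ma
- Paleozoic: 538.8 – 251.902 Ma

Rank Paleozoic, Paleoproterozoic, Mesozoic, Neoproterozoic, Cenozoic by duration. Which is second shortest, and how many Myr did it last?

Mesozoic, 185.902 million years

Durations: Paleozoic 286.898; Paleoproterozoic 900; Mesozoic 185.902; Neoproterozoic 461.2; Cenozoic 66 Myr.
Sorted shortest-first: Cenozoic (66), Mesozoic (185.902), Paleozoic (286.898), Neoproterozoic (461.2), Paleoproterozoic (900).
The second shortest is Mesozoic at 185.902 Myr.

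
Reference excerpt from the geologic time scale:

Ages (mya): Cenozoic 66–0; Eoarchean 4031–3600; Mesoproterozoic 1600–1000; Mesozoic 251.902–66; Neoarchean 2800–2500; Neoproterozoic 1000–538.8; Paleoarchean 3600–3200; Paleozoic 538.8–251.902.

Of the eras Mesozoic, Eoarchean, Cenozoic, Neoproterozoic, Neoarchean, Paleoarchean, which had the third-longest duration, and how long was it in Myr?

Paleoarchean, 400 million years

Durations: Mesozoic 185.902; Eoarchean 431; Cenozoic 66; Neoproterozoic 461.2; Neoarchean 300; Paleoarchean 400 Myr.
Sorted longest-first: Neoproterozoic (461.2), Eoarchean (431), Paleoarchean (400), Neoarchean (300), Mesozoic (185.902), Cenozoic (66).
The third longest is Paleoarchean at 400 Myr.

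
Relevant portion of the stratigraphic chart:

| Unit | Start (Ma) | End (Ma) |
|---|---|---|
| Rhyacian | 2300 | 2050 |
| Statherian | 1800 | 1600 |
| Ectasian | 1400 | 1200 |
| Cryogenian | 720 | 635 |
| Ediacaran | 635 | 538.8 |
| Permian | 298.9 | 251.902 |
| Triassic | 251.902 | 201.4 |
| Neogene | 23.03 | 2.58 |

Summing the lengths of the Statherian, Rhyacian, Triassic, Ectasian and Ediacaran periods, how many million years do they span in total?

Duration is start − end for each: (1800 − 1600) + (2300 − 2050) + (251.902 − 201.4) + (1400 − 1200) + (635 − 538.8).
That is 200 + 250 + 50.502 + 200 + 96.2, which totals 796.702 million years.

796.702 million years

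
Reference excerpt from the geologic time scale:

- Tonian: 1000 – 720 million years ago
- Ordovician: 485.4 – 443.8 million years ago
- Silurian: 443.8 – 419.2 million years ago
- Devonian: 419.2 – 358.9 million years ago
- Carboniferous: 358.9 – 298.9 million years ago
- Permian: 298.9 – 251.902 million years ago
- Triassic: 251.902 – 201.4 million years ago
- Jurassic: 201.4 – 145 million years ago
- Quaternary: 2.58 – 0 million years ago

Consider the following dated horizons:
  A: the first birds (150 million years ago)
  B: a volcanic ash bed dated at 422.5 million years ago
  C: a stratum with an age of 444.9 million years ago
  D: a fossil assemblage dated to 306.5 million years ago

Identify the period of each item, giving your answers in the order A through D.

A: 150 Ma lies in 201.4–145 Ma, so Jurassic.
B: 422.5 Ma lies in 443.8–419.2 Ma, so Silurian.
C: 444.9 Ma lies in 485.4–443.8 Ma, so Ordovician.
D: 306.5 Ma lies in 358.9–298.9 Ma, so Carboniferous.

A — Jurassic; B — Silurian; C — Ordovician; D — Carboniferous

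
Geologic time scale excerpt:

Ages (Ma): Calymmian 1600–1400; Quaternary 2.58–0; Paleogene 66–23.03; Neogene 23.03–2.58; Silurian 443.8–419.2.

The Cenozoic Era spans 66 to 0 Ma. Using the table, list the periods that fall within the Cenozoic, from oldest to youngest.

Paleogene, Neogene, Quaternary

Periods with both bounds inside 66–0 Ma: Paleogene (66–23.03), Neogene (23.03–2.58), Quaternary (2.58–0).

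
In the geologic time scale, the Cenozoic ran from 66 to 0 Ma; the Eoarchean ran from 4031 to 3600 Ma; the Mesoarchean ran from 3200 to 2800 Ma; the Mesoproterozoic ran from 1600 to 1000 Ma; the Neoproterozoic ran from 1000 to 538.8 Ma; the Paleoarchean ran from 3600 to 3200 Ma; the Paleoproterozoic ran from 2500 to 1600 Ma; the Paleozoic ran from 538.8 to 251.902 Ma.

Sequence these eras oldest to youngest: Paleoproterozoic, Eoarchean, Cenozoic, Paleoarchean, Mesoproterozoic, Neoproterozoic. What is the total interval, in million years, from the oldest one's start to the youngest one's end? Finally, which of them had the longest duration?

Eoarchean, Paleoarchean, Paleoproterozoic, Mesoproterozoic, Neoproterozoic, Cenozoic; total span 4031 Myr; longest is Paleoproterozoic

From the excerpt: Paleoproterozoic 2500–1600; Eoarchean 4031–3600; Cenozoic 66–0; Paleoarchean 3600–3200; Mesoproterozoic 1600–1000; Neoproterozoic 1000–538.8 (Ma).
Larger Ma is earlier, so the oldest is Eoarchean and the youngest is Cenozoic; oldest to youngest: Eoarchean, Paleoarchean, Paleoproterozoic, Mesoproterozoic, Neoproterozoic, Cenozoic.
Oldest start 4031 minus youngest end 0 gives 4031 Myr overall.
Individual lengths (start − end): Paleoproterozoic 900; Neoproterozoic 461.2; Paleoarchean 400; Cenozoic 66; Mesoproterozoic 600; Eoarchean 431. The largest is Paleoproterozoic at 900 Myr.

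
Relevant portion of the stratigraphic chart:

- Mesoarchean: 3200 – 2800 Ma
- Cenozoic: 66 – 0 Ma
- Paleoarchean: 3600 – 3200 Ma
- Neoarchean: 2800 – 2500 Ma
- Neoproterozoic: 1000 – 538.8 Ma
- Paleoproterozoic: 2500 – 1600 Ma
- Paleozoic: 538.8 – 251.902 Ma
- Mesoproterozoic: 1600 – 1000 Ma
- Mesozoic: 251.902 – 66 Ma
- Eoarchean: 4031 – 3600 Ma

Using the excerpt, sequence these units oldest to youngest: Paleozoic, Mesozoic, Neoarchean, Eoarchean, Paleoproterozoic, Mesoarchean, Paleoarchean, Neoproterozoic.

Eoarchean, Paleoarchean, Mesoarchean, Neoarchean, Paleoproterozoic, Neoproterozoic, Paleozoic, Mesozoic

Read off each span (Ma): Paleozoic 538.8–251.902; Mesozoic 251.902–66; Neoarchean 2800–2500; Eoarchean 4031–3600; Paleoproterozoic 2500–1600; Mesoarchean 3200–2800; Paleoarchean 3600–3200; Neoproterozoic 1000–538.8.
Larger Ma is older, so oldest→youngest is Eoarchean, Paleoarchean, Mesoarchean, Neoarchean, Paleoproterozoic, Neoproterozoic, Paleozoic, Mesozoic.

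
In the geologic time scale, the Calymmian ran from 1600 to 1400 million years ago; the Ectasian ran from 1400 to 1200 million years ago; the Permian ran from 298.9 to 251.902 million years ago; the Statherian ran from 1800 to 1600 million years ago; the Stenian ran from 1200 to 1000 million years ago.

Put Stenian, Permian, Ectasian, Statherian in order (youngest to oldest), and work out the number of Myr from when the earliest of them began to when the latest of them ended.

Permian, Stenian, Ectasian, Statherian; total span 1548.098 Myr

From the excerpt: Stenian 1200–1000; Permian 298.9–251.902; Ectasian 1400–1200; Statherian 1800–1600 (Ma).
Larger Ma is earlier, so the oldest is Statherian and the youngest is Permian; youngest to oldest: Permian, Stenian, Ectasian, Statherian.
Oldest start 1800 minus youngest end 251.902 gives 1548.098 Myr overall.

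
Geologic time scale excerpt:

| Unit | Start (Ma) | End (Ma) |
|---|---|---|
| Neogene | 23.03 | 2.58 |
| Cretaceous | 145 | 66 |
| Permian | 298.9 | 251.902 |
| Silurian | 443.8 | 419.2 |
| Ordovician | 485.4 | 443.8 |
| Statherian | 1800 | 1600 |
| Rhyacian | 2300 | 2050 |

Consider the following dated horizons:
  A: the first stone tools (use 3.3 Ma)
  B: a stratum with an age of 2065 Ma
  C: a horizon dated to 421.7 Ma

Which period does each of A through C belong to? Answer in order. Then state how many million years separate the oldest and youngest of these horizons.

Match each age against the start–end ranges in the excerpt: A = 3.3 Ma → Neogene (23.03–2.58); B = 2065 Ma → Rhyacian (2300–2050); C = 421.7 Ma → Silurian (443.8–419.2).
The largest age is 2065 Ma and the smallest is 3.3 Ma; their difference is 2061.7 Myr.

A — Neogene; B — Rhyacian; C — Silurian; span 2061.7 million years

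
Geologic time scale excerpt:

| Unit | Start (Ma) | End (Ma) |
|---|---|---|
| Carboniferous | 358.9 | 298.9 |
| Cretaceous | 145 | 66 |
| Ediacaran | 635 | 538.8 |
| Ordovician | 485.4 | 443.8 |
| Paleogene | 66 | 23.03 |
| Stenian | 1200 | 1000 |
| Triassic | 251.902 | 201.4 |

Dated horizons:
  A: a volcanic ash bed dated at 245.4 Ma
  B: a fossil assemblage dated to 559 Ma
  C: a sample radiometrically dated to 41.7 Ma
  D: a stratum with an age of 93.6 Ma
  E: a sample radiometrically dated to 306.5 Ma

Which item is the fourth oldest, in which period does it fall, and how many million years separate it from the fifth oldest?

Sorted oldest-first by Ma: B (559), E (306.5), A (245.4), D (93.6), C (41.7).
The fourth oldest is D at 93.6 Ma, which lies in 145–66 Ma: the Cretaceous.
The fifth oldest is C at 41.7 Ma; separation = |93.6 − 41.7| = 51.9 Myr.

D, in the Cretaceous; 51.9 million years to C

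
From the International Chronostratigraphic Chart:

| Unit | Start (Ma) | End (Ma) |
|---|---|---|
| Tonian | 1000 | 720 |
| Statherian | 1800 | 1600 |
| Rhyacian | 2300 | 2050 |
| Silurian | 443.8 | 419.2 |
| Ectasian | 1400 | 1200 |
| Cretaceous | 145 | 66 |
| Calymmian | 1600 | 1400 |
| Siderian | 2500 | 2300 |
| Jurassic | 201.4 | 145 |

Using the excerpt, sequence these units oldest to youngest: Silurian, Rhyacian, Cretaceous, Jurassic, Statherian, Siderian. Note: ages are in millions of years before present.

Read off each span (Ma): Silurian 443.8–419.2; Rhyacian 2300–2050; Cretaceous 145–66; Jurassic 201.4–145; Statherian 1800–1600; Siderian 2500–2300.
Larger Ma is older, so oldest→youngest is Siderian, Rhyacian, Statherian, Silurian, Jurassic, Cretaceous.

Siderian → Rhyacian → Statherian → Silurian → Jurassic → Cretaceous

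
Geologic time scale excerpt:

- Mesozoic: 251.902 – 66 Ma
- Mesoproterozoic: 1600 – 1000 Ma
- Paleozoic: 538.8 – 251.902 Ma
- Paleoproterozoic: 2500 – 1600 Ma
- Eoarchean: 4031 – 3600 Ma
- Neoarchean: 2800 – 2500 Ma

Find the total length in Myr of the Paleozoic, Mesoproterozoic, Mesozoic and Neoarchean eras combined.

Each duration: Paleozoic = 286.898; Mesoproterozoic = 600; Mesozoic = 185.902; Neoarchean = 300.
Sum: 286.898 + 600 + 185.902 + 300 = 1372.8 Myr.

1372.8 million years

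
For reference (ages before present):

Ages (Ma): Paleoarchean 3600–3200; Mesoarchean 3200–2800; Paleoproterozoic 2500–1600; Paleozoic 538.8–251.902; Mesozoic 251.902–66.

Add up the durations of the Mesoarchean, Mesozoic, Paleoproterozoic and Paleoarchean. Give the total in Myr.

Duration is start − end for each: (3200 − 2800) + (251.902 − 66) + (2500 − 1600) + (3600 − 3200).
That is 400 + 185.902 + 900 + 400, which totals 1885.902 million years.

1885.902 million years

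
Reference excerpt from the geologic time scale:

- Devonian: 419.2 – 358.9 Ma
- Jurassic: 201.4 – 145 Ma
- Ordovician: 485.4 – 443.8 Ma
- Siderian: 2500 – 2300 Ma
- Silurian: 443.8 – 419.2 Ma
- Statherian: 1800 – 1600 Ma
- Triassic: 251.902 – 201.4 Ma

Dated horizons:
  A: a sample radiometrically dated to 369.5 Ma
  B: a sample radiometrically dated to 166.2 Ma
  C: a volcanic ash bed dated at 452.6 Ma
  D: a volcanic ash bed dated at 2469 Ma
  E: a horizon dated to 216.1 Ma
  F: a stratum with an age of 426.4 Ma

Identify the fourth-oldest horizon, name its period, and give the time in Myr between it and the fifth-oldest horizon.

Larger Ma means older, so oldest first: D 2469 > C 452.6 > F 426.4 > A 369.5 > E 216.1 > B 166.2.
Counting 4 along gives A (369.5 Ma); the excerpt puts that inside the Devonian, 419.2–358.9 Ma.
Next in line is E (216.1 Ma), and 369.5 − 216.1 = 153.4 Myr.

A, in the Devonian; 153.4 million years to E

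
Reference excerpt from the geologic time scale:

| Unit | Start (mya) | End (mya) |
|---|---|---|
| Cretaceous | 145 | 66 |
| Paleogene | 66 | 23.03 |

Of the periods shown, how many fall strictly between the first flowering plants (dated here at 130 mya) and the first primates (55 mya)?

0

The older date is 130 Ma and the younger is 55 Ma.
No period both begins after 130 Ma and ends before 55 Ma, so the count is 0.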